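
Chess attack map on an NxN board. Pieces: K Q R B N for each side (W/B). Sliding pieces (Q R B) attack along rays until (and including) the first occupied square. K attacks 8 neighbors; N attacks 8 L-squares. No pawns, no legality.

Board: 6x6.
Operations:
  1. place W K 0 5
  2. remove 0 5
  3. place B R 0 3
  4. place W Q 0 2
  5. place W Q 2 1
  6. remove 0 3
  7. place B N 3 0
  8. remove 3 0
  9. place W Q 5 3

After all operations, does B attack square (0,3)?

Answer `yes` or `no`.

Op 1: place WK@(0,5)
Op 2: remove (0,5)
Op 3: place BR@(0,3)
Op 4: place WQ@(0,2)
Op 5: place WQ@(2,1)
Op 6: remove (0,3)
Op 7: place BN@(3,0)
Op 8: remove (3,0)
Op 9: place WQ@(5,3)
Per-piece attacks for B:
B attacks (0,3): no

Answer: no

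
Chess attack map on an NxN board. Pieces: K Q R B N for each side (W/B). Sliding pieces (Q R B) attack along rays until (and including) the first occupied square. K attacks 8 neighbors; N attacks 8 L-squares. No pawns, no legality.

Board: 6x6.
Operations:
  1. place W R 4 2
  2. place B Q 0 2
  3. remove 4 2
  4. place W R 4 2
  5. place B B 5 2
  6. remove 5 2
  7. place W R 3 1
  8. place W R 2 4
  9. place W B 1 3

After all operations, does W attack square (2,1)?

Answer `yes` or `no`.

Answer: yes

Derivation:
Op 1: place WR@(4,2)
Op 2: place BQ@(0,2)
Op 3: remove (4,2)
Op 4: place WR@(4,2)
Op 5: place BB@(5,2)
Op 6: remove (5,2)
Op 7: place WR@(3,1)
Op 8: place WR@(2,4)
Op 9: place WB@(1,3)
Per-piece attacks for W:
  WB@(1,3): attacks (2,4) (2,2) (3,1) (0,4) (0,2) [ray(1,1) blocked at (2,4); ray(1,-1) blocked at (3,1); ray(-1,-1) blocked at (0,2)]
  WR@(2,4): attacks (2,5) (2,3) (2,2) (2,1) (2,0) (3,4) (4,4) (5,4) (1,4) (0,4)
  WR@(3,1): attacks (3,2) (3,3) (3,4) (3,5) (3,0) (4,1) (5,1) (2,1) (1,1) (0,1)
  WR@(4,2): attacks (4,3) (4,4) (4,5) (4,1) (4,0) (5,2) (3,2) (2,2) (1,2) (0,2) [ray(-1,0) blocked at (0,2)]
W attacks (2,1): yes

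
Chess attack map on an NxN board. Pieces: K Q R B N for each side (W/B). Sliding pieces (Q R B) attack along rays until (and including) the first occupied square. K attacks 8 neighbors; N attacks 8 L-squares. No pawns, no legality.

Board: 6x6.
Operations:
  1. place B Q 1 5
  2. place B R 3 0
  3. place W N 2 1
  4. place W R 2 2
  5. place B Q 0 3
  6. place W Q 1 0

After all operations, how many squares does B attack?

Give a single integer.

Answer: 28

Derivation:
Op 1: place BQ@(1,5)
Op 2: place BR@(3,0)
Op 3: place WN@(2,1)
Op 4: place WR@(2,2)
Op 5: place BQ@(0,3)
Op 6: place WQ@(1,0)
Per-piece attacks for B:
  BQ@(0,3): attacks (0,4) (0,5) (0,2) (0,1) (0,0) (1,3) (2,3) (3,3) (4,3) (5,3) (1,4) (2,5) (1,2) (2,1) [ray(1,-1) blocked at (2,1)]
  BQ@(1,5): attacks (1,4) (1,3) (1,2) (1,1) (1,0) (2,5) (3,5) (4,5) (5,5) (0,5) (2,4) (3,3) (4,2) (5,1) (0,4) [ray(0,-1) blocked at (1,0)]
  BR@(3,0): attacks (3,1) (3,2) (3,3) (3,4) (3,5) (4,0) (5,0) (2,0) (1,0) [ray(-1,0) blocked at (1,0)]
Union (28 distinct): (0,0) (0,1) (0,2) (0,4) (0,5) (1,0) (1,1) (1,2) (1,3) (1,4) (2,0) (2,1) (2,3) (2,4) (2,5) (3,1) (3,2) (3,3) (3,4) (3,5) (4,0) (4,2) (4,3) (4,5) (5,0) (5,1) (5,3) (5,5)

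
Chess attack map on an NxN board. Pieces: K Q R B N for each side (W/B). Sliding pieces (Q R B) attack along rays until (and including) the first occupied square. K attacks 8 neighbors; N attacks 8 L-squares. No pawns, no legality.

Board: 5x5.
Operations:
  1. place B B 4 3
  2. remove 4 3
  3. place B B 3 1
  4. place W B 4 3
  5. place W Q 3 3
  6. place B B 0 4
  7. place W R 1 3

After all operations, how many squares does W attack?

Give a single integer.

Op 1: place BB@(4,3)
Op 2: remove (4,3)
Op 3: place BB@(3,1)
Op 4: place WB@(4,3)
Op 5: place WQ@(3,3)
Op 6: place BB@(0,4)
Op 7: place WR@(1,3)
Per-piece attacks for W:
  WR@(1,3): attacks (1,4) (1,2) (1,1) (1,0) (2,3) (3,3) (0,3) [ray(1,0) blocked at (3,3)]
  WQ@(3,3): attacks (3,4) (3,2) (3,1) (4,3) (2,3) (1,3) (4,4) (4,2) (2,4) (2,2) (1,1) (0,0) [ray(0,-1) blocked at (3,1); ray(1,0) blocked at (4,3); ray(-1,0) blocked at (1,3)]
  WB@(4,3): attacks (3,4) (3,2) (2,1) (1,0)
Union (18 distinct): (0,0) (0,3) (1,0) (1,1) (1,2) (1,3) (1,4) (2,1) (2,2) (2,3) (2,4) (3,1) (3,2) (3,3) (3,4) (4,2) (4,3) (4,4)

Answer: 18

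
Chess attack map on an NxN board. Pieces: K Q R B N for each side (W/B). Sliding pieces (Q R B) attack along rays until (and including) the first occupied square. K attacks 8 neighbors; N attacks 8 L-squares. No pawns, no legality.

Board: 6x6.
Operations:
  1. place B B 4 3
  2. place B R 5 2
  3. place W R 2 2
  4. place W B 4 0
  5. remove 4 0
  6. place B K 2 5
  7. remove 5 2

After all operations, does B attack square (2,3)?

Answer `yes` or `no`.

Answer: no

Derivation:
Op 1: place BB@(4,3)
Op 2: place BR@(5,2)
Op 3: place WR@(2,2)
Op 4: place WB@(4,0)
Op 5: remove (4,0)
Op 6: place BK@(2,5)
Op 7: remove (5,2)
Per-piece attacks for B:
  BK@(2,5): attacks (2,4) (3,5) (1,5) (3,4) (1,4)
  BB@(4,3): attacks (5,4) (5,2) (3,4) (2,5) (3,2) (2,1) (1,0) [ray(-1,1) blocked at (2,5)]
B attacks (2,3): no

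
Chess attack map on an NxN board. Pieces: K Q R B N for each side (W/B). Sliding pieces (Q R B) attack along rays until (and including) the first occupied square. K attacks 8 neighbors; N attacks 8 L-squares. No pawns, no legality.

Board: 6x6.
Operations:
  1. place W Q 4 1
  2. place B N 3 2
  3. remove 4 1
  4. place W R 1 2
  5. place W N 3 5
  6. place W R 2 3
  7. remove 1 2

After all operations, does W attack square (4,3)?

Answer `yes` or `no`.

Answer: yes

Derivation:
Op 1: place WQ@(4,1)
Op 2: place BN@(3,2)
Op 3: remove (4,1)
Op 4: place WR@(1,2)
Op 5: place WN@(3,5)
Op 6: place WR@(2,3)
Op 7: remove (1,2)
Per-piece attacks for W:
  WR@(2,3): attacks (2,4) (2,5) (2,2) (2,1) (2,0) (3,3) (4,3) (5,3) (1,3) (0,3)
  WN@(3,5): attacks (4,3) (5,4) (2,3) (1,4)
W attacks (4,3): yes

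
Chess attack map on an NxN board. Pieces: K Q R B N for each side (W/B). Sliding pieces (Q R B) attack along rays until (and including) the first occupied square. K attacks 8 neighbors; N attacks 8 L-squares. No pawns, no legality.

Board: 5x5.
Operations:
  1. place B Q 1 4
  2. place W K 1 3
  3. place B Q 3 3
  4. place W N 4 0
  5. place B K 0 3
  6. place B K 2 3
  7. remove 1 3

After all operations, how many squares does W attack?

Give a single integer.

Answer: 2

Derivation:
Op 1: place BQ@(1,4)
Op 2: place WK@(1,3)
Op 3: place BQ@(3,3)
Op 4: place WN@(4,0)
Op 5: place BK@(0,3)
Op 6: place BK@(2,3)
Op 7: remove (1,3)
Per-piece attacks for W:
  WN@(4,0): attacks (3,2) (2,1)
Union (2 distinct): (2,1) (3,2)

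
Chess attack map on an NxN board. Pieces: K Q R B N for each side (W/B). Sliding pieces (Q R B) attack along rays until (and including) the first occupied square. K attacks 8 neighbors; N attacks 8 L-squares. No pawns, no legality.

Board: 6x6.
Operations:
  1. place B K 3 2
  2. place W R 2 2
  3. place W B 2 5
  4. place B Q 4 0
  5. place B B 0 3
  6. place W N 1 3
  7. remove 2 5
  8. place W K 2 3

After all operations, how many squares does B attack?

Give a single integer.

Op 1: place BK@(3,2)
Op 2: place WR@(2,2)
Op 3: place WB@(2,5)
Op 4: place BQ@(4,0)
Op 5: place BB@(0,3)
Op 6: place WN@(1,3)
Op 7: remove (2,5)
Op 8: place WK@(2,3)
Per-piece attacks for B:
  BB@(0,3): attacks (1,4) (2,5) (1,2) (2,1) (3,0)
  BK@(3,2): attacks (3,3) (3,1) (4,2) (2,2) (4,3) (4,1) (2,3) (2,1)
  BQ@(4,0): attacks (4,1) (4,2) (4,3) (4,4) (4,5) (5,0) (3,0) (2,0) (1,0) (0,0) (5,1) (3,1) (2,2) [ray(-1,1) blocked at (2,2)]
Union (19 distinct): (0,0) (1,0) (1,2) (1,4) (2,0) (2,1) (2,2) (2,3) (2,5) (3,0) (3,1) (3,3) (4,1) (4,2) (4,3) (4,4) (4,5) (5,0) (5,1)

Answer: 19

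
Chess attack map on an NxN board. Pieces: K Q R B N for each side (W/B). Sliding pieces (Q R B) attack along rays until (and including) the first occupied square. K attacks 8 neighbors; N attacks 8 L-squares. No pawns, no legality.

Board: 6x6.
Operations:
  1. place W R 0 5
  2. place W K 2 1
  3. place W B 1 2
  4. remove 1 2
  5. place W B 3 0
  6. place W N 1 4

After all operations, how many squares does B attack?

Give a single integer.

Answer: 0

Derivation:
Op 1: place WR@(0,5)
Op 2: place WK@(2,1)
Op 3: place WB@(1,2)
Op 4: remove (1,2)
Op 5: place WB@(3,0)
Op 6: place WN@(1,4)
Per-piece attacks for B:
Union (0 distinct): (none)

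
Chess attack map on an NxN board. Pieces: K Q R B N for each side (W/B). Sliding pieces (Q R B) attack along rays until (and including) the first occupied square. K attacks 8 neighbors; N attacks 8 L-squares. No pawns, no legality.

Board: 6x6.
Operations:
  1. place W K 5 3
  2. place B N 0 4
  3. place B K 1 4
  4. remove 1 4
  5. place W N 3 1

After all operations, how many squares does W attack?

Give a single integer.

Op 1: place WK@(5,3)
Op 2: place BN@(0,4)
Op 3: place BK@(1,4)
Op 4: remove (1,4)
Op 5: place WN@(3,1)
Per-piece attacks for W:
  WN@(3,1): attacks (4,3) (5,2) (2,3) (1,2) (5,0) (1,0)
  WK@(5,3): attacks (5,4) (5,2) (4,3) (4,4) (4,2)
Union (9 distinct): (1,0) (1,2) (2,3) (4,2) (4,3) (4,4) (5,0) (5,2) (5,4)

Answer: 9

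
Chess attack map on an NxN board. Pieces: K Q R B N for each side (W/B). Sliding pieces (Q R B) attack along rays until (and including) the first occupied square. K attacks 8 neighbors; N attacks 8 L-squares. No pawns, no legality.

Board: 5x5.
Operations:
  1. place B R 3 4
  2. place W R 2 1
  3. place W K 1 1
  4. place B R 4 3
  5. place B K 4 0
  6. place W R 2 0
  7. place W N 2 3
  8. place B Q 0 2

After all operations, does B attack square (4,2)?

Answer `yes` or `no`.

Answer: yes

Derivation:
Op 1: place BR@(3,4)
Op 2: place WR@(2,1)
Op 3: place WK@(1,1)
Op 4: place BR@(4,3)
Op 5: place BK@(4,0)
Op 6: place WR@(2,0)
Op 7: place WN@(2,3)
Op 8: place BQ@(0,2)
Per-piece attacks for B:
  BQ@(0,2): attacks (0,3) (0,4) (0,1) (0,0) (1,2) (2,2) (3,2) (4,2) (1,3) (2,4) (1,1) [ray(1,-1) blocked at (1,1)]
  BR@(3,4): attacks (3,3) (3,2) (3,1) (3,0) (4,4) (2,4) (1,4) (0,4)
  BK@(4,0): attacks (4,1) (3,0) (3,1)
  BR@(4,3): attacks (4,4) (4,2) (4,1) (4,0) (3,3) (2,3) [ray(0,-1) blocked at (4,0); ray(-1,0) blocked at (2,3)]
B attacks (4,2): yes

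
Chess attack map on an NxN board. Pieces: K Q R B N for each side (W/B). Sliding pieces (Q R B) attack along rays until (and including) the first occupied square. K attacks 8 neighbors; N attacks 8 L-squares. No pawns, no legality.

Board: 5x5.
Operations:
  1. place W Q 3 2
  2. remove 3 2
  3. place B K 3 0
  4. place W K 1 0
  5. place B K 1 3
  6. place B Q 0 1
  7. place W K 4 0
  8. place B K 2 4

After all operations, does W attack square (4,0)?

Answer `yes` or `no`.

Op 1: place WQ@(3,2)
Op 2: remove (3,2)
Op 3: place BK@(3,0)
Op 4: place WK@(1,0)
Op 5: place BK@(1,3)
Op 6: place BQ@(0,1)
Op 7: place WK@(4,0)
Op 8: place BK@(2,4)
Per-piece attacks for W:
  WK@(1,0): attacks (1,1) (2,0) (0,0) (2,1) (0,1)
  WK@(4,0): attacks (4,1) (3,0) (3,1)
W attacks (4,0): no

Answer: no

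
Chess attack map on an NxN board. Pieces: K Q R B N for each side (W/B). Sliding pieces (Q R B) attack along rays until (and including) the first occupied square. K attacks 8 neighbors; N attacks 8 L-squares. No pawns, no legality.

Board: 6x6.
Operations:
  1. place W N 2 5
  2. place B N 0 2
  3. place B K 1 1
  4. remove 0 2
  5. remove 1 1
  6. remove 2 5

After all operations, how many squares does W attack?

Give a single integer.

Answer: 0

Derivation:
Op 1: place WN@(2,5)
Op 2: place BN@(0,2)
Op 3: place BK@(1,1)
Op 4: remove (0,2)
Op 5: remove (1,1)
Op 6: remove (2,5)
Per-piece attacks for W:
Union (0 distinct): (none)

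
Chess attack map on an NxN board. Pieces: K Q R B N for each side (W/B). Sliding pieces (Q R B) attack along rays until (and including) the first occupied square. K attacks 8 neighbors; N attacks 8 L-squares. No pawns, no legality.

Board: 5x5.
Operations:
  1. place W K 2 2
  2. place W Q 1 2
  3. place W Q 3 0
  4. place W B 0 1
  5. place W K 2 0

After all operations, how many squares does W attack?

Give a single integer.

Answer: 19

Derivation:
Op 1: place WK@(2,2)
Op 2: place WQ@(1,2)
Op 3: place WQ@(3,0)
Op 4: place WB@(0,1)
Op 5: place WK@(2,0)
Per-piece attacks for W:
  WB@(0,1): attacks (1,2) (1,0) [ray(1,1) blocked at (1,2)]
  WQ@(1,2): attacks (1,3) (1,4) (1,1) (1,0) (2,2) (0,2) (2,3) (3,4) (2,1) (3,0) (0,3) (0,1) [ray(1,0) blocked at (2,2); ray(1,-1) blocked at (3,0); ray(-1,-1) blocked at (0,1)]
  WK@(2,0): attacks (2,1) (3,0) (1,0) (3,1) (1,1)
  WK@(2,2): attacks (2,3) (2,1) (3,2) (1,2) (3,3) (3,1) (1,3) (1,1)
  WQ@(3,0): attacks (3,1) (3,2) (3,3) (3,4) (4,0) (2,0) (4,1) (2,1) (1,2) [ray(-1,0) blocked at (2,0); ray(-1,1) blocked at (1,2)]
Union (19 distinct): (0,1) (0,2) (0,3) (1,0) (1,1) (1,2) (1,3) (1,4) (2,0) (2,1) (2,2) (2,3) (3,0) (3,1) (3,2) (3,3) (3,4) (4,0) (4,1)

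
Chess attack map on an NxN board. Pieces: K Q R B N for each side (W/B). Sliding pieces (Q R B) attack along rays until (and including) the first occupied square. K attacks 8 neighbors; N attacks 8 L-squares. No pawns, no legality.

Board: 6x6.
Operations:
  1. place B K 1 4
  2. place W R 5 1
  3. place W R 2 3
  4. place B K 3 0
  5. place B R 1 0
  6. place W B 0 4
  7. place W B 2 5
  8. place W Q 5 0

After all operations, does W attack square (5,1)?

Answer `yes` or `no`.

Op 1: place BK@(1,4)
Op 2: place WR@(5,1)
Op 3: place WR@(2,3)
Op 4: place BK@(3,0)
Op 5: place BR@(1,0)
Op 6: place WB@(0,4)
Op 7: place WB@(2,5)
Op 8: place WQ@(5,0)
Per-piece attacks for W:
  WB@(0,4): attacks (1,5) (1,3) (2,2) (3,1) (4,0)
  WR@(2,3): attacks (2,4) (2,5) (2,2) (2,1) (2,0) (3,3) (4,3) (5,3) (1,3) (0,3) [ray(0,1) blocked at (2,5)]
  WB@(2,5): attacks (3,4) (4,3) (5,2) (1,4) [ray(-1,-1) blocked at (1,4)]
  WQ@(5,0): attacks (5,1) (4,0) (3,0) (4,1) (3,2) (2,3) [ray(0,1) blocked at (5,1); ray(-1,0) blocked at (3,0); ray(-1,1) blocked at (2,3)]
  WR@(5,1): attacks (5,2) (5,3) (5,4) (5,5) (5,0) (4,1) (3,1) (2,1) (1,1) (0,1) [ray(0,-1) blocked at (5,0)]
W attacks (5,1): yes

Answer: yes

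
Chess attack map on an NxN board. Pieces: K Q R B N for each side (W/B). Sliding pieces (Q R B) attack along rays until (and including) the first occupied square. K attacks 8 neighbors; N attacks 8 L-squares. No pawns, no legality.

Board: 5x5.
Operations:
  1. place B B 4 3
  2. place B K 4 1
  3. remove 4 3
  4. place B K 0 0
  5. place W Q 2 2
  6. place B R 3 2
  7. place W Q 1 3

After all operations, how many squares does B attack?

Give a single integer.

Op 1: place BB@(4,3)
Op 2: place BK@(4,1)
Op 3: remove (4,3)
Op 4: place BK@(0,0)
Op 5: place WQ@(2,2)
Op 6: place BR@(3,2)
Op 7: place WQ@(1,3)
Per-piece attacks for B:
  BK@(0,0): attacks (0,1) (1,0) (1,1)
  BR@(3,2): attacks (3,3) (3,4) (3,1) (3,0) (4,2) (2,2) [ray(-1,0) blocked at (2,2)]
  BK@(4,1): attacks (4,2) (4,0) (3,1) (3,2) (3,0)
Union (11 distinct): (0,1) (1,0) (1,1) (2,2) (3,0) (3,1) (3,2) (3,3) (3,4) (4,0) (4,2)

Answer: 11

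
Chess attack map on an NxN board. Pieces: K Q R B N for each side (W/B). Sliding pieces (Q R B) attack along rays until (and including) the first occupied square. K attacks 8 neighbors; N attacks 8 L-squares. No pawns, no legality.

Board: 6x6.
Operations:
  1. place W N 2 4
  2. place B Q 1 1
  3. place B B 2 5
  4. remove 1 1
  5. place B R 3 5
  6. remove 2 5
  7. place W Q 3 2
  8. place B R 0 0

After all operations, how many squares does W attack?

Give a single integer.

Answer: 22

Derivation:
Op 1: place WN@(2,4)
Op 2: place BQ@(1,1)
Op 3: place BB@(2,5)
Op 4: remove (1,1)
Op 5: place BR@(3,5)
Op 6: remove (2,5)
Op 7: place WQ@(3,2)
Op 8: place BR@(0,0)
Per-piece attacks for W:
  WN@(2,4): attacks (4,5) (0,5) (3,2) (4,3) (1,2) (0,3)
  WQ@(3,2): attacks (3,3) (3,4) (3,5) (3,1) (3,0) (4,2) (5,2) (2,2) (1,2) (0,2) (4,3) (5,4) (4,1) (5,0) (2,3) (1,4) (0,5) (2,1) (1,0) [ray(0,1) blocked at (3,5)]
Union (22 distinct): (0,2) (0,3) (0,5) (1,0) (1,2) (1,4) (2,1) (2,2) (2,3) (3,0) (3,1) (3,2) (3,3) (3,4) (3,5) (4,1) (4,2) (4,3) (4,5) (5,0) (5,2) (5,4)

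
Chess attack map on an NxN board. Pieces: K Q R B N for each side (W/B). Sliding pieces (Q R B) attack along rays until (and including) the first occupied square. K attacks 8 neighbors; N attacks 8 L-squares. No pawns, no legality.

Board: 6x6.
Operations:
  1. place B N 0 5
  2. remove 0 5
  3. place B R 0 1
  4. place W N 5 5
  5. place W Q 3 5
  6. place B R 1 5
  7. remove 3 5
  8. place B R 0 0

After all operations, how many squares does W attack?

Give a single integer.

Answer: 2

Derivation:
Op 1: place BN@(0,5)
Op 2: remove (0,5)
Op 3: place BR@(0,1)
Op 4: place WN@(5,5)
Op 5: place WQ@(3,5)
Op 6: place BR@(1,5)
Op 7: remove (3,5)
Op 8: place BR@(0,0)
Per-piece attacks for W:
  WN@(5,5): attacks (4,3) (3,4)
Union (2 distinct): (3,4) (4,3)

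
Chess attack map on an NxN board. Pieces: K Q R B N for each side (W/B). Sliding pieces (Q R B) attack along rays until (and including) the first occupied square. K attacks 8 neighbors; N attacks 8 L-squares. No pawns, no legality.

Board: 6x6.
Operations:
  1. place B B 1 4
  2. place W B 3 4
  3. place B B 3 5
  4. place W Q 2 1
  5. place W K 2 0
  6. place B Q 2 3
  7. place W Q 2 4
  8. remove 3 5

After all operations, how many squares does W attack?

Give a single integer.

Answer: 27

Derivation:
Op 1: place BB@(1,4)
Op 2: place WB@(3,4)
Op 3: place BB@(3,5)
Op 4: place WQ@(2,1)
Op 5: place WK@(2,0)
Op 6: place BQ@(2,3)
Op 7: place WQ@(2,4)
Op 8: remove (3,5)
Per-piece attacks for W:
  WK@(2,0): attacks (2,1) (3,0) (1,0) (3,1) (1,1)
  WQ@(2,1): attacks (2,2) (2,3) (2,0) (3,1) (4,1) (5,1) (1,1) (0,1) (3,2) (4,3) (5,4) (3,0) (1,2) (0,3) (1,0) [ray(0,1) blocked at (2,3); ray(0,-1) blocked at (2,0)]
  WQ@(2,4): attacks (2,5) (2,3) (3,4) (1,4) (3,5) (3,3) (4,2) (5,1) (1,5) (1,3) (0,2) [ray(0,-1) blocked at (2,3); ray(1,0) blocked at (3,4); ray(-1,0) blocked at (1,4)]
  WB@(3,4): attacks (4,5) (4,3) (5,2) (2,5) (2,3) [ray(-1,-1) blocked at (2,3)]
Union (27 distinct): (0,1) (0,2) (0,3) (1,0) (1,1) (1,2) (1,3) (1,4) (1,5) (2,0) (2,1) (2,2) (2,3) (2,5) (3,0) (3,1) (3,2) (3,3) (3,4) (3,5) (4,1) (4,2) (4,3) (4,5) (5,1) (5,2) (5,4)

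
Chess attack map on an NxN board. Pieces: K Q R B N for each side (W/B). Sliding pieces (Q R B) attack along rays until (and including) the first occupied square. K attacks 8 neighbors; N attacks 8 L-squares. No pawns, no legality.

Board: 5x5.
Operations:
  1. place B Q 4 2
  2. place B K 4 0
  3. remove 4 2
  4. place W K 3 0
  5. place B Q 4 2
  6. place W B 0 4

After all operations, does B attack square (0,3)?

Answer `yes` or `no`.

Answer: no

Derivation:
Op 1: place BQ@(4,2)
Op 2: place BK@(4,0)
Op 3: remove (4,2)
Op 4: place WK@(3,0)
Op 5: place BQ@(4,2)
Op 6: place WB@(0,4)
Per-piece attacks for B:
  BK@(4,0): attacks (4,1) (3,0) (3,1)
  BQ@(4,2): attacks (4,3) (4,4) (4,1) (4,0) (3,2) (2,2) (1,2) (0,2) (3,3) (2,4) (3,1) (2,0) [ray(0,-1) blocked at (4,0)]
B attacks (0,3): no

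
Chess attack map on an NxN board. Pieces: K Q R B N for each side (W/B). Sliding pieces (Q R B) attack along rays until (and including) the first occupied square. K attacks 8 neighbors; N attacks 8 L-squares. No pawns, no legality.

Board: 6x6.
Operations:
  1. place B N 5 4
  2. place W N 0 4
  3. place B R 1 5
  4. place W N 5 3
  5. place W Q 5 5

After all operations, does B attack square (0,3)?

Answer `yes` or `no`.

Answer: no

Derivation:
Op 1: place BN@(5,4)
Op 2: place WN@(0,4)
Op 3: place BR@(1,5)
Op 4: place WN@(5,3)
Op 5: place WQ@(5,5)
Per-piece attacks for B:
  BR@(1,5): attacks (1,4) (1,3) (1,2) (1,1) (1,0) (2,5) (3,5) (4,5) (5,5) (0,5) [ray(1,0) blocked at (5,5)]
  BN@(5,4): attacks (3,5) (4,2) (3,3)
B attacks (0,3): no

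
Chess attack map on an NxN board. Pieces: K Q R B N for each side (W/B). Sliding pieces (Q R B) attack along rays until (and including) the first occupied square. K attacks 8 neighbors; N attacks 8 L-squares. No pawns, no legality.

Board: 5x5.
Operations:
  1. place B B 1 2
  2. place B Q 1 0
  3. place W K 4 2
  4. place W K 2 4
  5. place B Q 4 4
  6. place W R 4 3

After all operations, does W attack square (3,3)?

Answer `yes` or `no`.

Op 1: place BB@(1,2)
Op 2: place BQ@(1,0)
Op 3: place WK@(4,2)
Op 4: place WK@(2,4)
Op 5: place BQ@(4,4)
Op 6: place WR@(4,3)
Per-piece attacks for W:
  WK@(2,4): attacks (2,3) (3,4) (1,4) (3,3) (1,3)
  WK@(4,2): attacks (4,3) (4,1) (3,2) (3,3) (3,1)
  WR@(4,3): attacks (4,4) (4,2) (3,3) (2,3) (1,3) (0,3) [ray(0,1) blocked at (4,4); ray(0,-1) blocked at (4,2)]
W attacks (3,3): yes

Answer: yes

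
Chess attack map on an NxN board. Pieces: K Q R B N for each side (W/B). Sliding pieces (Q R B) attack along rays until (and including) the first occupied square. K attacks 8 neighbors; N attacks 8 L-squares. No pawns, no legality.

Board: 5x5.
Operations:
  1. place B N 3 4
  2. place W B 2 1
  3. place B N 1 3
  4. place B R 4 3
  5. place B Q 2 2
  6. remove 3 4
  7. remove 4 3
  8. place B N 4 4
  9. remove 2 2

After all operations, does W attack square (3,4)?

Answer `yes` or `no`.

Answer: no

Derivation:
Op 1: place BN@(3,4)
Op 2: place WB@(2,1)
Op 3: place BN@(1,3)
Op 4: place BR@(4,3)
Op 5: place BQ@(2,2)
Op 6: remove (3,4)
Op 7: remove (4,3)
Op 8: place BN@(4,4)
Op 9: remove (2,2)
Per-piece attacks for W:
  WB@(2,1): attacks (3,2) (4,3) (3,0) (1,2) (0,3) (1,0)
W attacks (3,4): no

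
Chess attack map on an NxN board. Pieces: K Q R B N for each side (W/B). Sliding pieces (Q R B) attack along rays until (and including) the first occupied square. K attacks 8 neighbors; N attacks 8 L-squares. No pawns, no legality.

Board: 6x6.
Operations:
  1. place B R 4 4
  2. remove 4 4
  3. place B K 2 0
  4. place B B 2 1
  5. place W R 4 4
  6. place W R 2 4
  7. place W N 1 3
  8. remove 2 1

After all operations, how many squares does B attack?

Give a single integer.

Answer: 5

Derivation:
Op 1: place BR@(4,4)
Op 2: remove (4,4)
Op 3: place BK@(2,0)
Op 4: place BB@(2,1)
Op 5: place WR@(4,4)
Op 6: place WR@(2,4)
Op 7: place WN@(1,3)
Op 8: remove (2,1)
Per-piece attacks for B:
  BK@(2,0): attacks (2,1) (3,0) (1,0) (3,1) (1,1)
Union (5 distinct): (1,0) (1,1) (2,1) (3,0) (3,1)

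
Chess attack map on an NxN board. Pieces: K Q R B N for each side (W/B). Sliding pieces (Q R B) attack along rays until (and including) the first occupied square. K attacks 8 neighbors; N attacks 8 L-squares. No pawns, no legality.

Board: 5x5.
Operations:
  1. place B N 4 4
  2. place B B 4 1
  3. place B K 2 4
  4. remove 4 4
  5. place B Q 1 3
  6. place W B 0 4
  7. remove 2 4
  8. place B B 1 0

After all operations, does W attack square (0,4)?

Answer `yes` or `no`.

Op 1: place BN@(4,4)
Op 2: place BB@(4,1)
Op 3: place BK@(2,4)
Op 4: remove (4,4)
Op 5: place BQ@(1,3)
Op 6: place WB@(0,4)
Op 7: remove (2,4)
Op 8: place BB@(1,0)
Per-piece attacks for W:
  WB@(0,4): attacks (1,3) [ray(1,-1) blocked at (1,3)]
W attacks (0,4): no

Answer: no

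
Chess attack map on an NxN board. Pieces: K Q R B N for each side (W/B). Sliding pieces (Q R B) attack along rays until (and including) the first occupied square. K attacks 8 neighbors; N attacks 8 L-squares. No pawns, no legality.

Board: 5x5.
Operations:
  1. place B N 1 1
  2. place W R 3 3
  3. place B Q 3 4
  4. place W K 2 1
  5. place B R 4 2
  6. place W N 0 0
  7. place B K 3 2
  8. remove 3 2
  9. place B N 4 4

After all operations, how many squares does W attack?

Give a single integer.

Answer: 14

Derivation:
Op 1: place BN@(1,1)
Op 2: place WR@(3,3)
Op 3: place BQ@(3,4)
Op 4: place WK@(2,1)
Op 5: place BR@(4,2)
Op 6: place WN@(0,0)
Op 7: place BK@(3,2)
Op 8: remove (3,2)
Op 9: place BN@(4,4)
Per-piece attacks for W:
  WN@(0,0): attacks (1,2) (2,1)
  WK@(2,1): attacks (2,2) (2,0) (3,1) (1,1) (3,2) (3,0) (1,2) (1,0)
  WR@(3,3): attacks (3,4) (3,2) (3,1) (3,0) (4,3) (2,3) (1,3) (0,3) [ray(0,1) blocked at (3,4)]
Union (14 distinct): (0,3) (1,0) (1,1) (1,2) (1,3) (2,0) (2,1) (2,2) (2,3) (3,0) (3,1) (3,2) (3,4) (4,3)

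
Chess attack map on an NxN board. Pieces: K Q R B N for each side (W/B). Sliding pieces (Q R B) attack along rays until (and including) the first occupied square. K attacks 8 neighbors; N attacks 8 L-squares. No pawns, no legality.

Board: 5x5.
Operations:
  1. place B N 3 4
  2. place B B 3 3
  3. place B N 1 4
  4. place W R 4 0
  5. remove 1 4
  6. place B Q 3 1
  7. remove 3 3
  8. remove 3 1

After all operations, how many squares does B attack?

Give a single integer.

Op 1: place BN@(3,4)
Op 2: place BB@(3,3)
Op 3: place BN@(1,4)
Op 4: place WR@(4,0)
Op 5: remove (1,4)
Op 6: place BQ@(3,1)
Op 7: remove (3,3)
Op 8: remove (3,1)
Per-piece attacks for B:
  BN@(3,4): attacks (4,2) (2,2) (1,3)
Union (3 distinct): (1,3) (2,2) (4,2)

Answer: 3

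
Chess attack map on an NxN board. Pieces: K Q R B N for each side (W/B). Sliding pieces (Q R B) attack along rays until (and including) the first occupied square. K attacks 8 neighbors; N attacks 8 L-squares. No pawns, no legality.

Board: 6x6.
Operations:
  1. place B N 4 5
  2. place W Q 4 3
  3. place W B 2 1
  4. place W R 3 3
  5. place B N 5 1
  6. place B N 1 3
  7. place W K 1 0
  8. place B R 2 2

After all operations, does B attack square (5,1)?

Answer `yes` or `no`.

Answer: no

Derivation:
Op 1: place BN@(4,5)
Op 2: place WQ@(4,3)
Op 3: place WB@(2,1)
Op 4: place WR@(3,3)
Op 5: place BN@(5,1)
Op 6: place BN@(1,3)
Op 7: place WK@(1,0)
Op 8: place BR@(2,2)
Per-piece attacks for B:
  BN@(1,3): attacks (2,5) (3,4) (0,5) (2,1) (3,2) (0,1)
  BR@(2,2): attacks (2,3) (2,4) (2,5) (2,1) (3,2) (4,2) (5,2) (1,2) (0,2) [ray(0,-1) blocked at (2,1)]
  BN@(4,5): attacks (5,3) (3,3) (2,4)
  BN@(5,1): attacks (4,3) (3,2) (3,0)
B attacks (5,1): no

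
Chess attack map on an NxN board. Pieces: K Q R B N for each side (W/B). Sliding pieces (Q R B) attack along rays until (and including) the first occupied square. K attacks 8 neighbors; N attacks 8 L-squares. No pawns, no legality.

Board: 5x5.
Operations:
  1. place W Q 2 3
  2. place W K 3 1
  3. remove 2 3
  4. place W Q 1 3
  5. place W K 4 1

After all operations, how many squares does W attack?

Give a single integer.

Op 1: place WQ@(2,3)
Op 2: place WK@(3,1)
Op 3: remove (2,3)
Op 4: place WQ@(1,3)
Op 5: place WK@(4,1)
Per-piece attacks for W:
  WQ@(1,3): attacks (1,4) (1,2) (1,1) (1,0) (2,3) (3,3) (4,3) (0,3) (2,4) (2,2) (3,1) (0,4) (0,2) [ray(1,-1) blocked at (3,1)]
  WK@(3,1): attacks (3,2) (3,0) (4,1) (2,1) (4,2) (4,0) (2,2) (2,0)
  WK@(4,1): attacks (4,2) (4,0) (3,1) (3,2) (3,0)
Union (20 distinct): (0,2) (0,3) (0,4) (1,0) (1,1) (1,2) (1,4) (2,0) (2,1) (2,2) (2,3) (2,4) (3,0) (3,1) (3,2) (3,3) (4,0) (4,1) (4,2) (4,3)

Answer: 20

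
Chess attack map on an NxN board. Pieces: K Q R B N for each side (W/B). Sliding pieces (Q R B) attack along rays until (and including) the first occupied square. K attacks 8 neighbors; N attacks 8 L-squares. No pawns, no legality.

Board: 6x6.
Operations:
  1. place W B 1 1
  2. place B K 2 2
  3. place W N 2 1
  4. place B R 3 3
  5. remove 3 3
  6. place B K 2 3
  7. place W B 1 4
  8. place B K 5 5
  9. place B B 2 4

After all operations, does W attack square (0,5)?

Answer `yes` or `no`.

Answer: yes

Derivation:
Op 1: place WB@(1,1)
Op 2: place BK@(2,2)
Op 3: place WN@(2,1)
Op 4: place BR@(3,3)
Op 5: remove (3,3)
Op 6: place BK@(2,3)
Op 7: place WB@(1,4)
Op 8: place BK@(5,5)
Op 9: place BB@(2,4)
Per-piece attacks for W:
  WB@(1,1): attacks (2,2) (2,0) (0,2) (0,0) [ray(1,1) blocked at (2,2)]
  WB@(1,4): attacks (2,5) (2,3) (0,5) (0,3) [ray(1,-1) blocked at (2,3)]
  WN@(2,1): attacks (3,3) (4,2) (1,3) (0,2) (4,0) (0,0)
W attacks (0,5): yes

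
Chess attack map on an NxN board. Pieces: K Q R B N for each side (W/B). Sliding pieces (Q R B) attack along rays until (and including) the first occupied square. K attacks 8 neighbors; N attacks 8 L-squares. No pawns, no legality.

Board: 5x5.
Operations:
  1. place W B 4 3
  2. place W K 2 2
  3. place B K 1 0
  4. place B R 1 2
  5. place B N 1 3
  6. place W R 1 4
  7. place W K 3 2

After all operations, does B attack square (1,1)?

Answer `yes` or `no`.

Op 1: place WB@(4,3)
Op 2: place WK@(2,2)
Op 3: place BK@(1,0)
Op 4: place BR@(1,2)
Op 5: place BN@(1,3)
Op 6: place WR@(1,4)
Op 7: place WK@(3,2)
Per-piece attacks for B:
  BK@(1,0): attacks (1,1) (2,0) (0,0) (2,1) (0,1)
  BR@(1,2): attacks (1,3) (1,1) (1,0) (2,2) (0,2) [ray(0,1) blocked at (1,3); ray(0,-1) blocked at (1,0); ray(1,0) blocked at (2,2)]
  BN@(1,3): attacks (3,4) (2,1) (3,2) (0,1)
B attacks (1,1): yes

Answer: yes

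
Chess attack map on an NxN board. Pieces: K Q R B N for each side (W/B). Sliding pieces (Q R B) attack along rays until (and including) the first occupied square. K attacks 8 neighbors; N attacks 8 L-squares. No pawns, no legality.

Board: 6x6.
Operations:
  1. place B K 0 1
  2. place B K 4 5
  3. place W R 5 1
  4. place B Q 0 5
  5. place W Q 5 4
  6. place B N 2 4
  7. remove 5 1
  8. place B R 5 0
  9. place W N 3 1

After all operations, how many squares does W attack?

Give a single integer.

Op 1: place BK@(0,1)
Op 2: place BK@(4,5)
Op 3: place WR@(5,1)
Op 4: place BQ@(0,5)
Op 5: place WQ@(5,4)
Op 6: place BN@(2,4)
Op 7: remove (5,1)
Op 8: place BR@(5,0)
Op 9: place WN@(3,1)
Per-piece attacks for W:
  WN@(3,1): attacks (4,3) (5,2) (2,3) (1,2) (5,0) (1,0)
  WQ@(5,4): attacks (5,5) (5,3) (5,2) (5,1) (5,0) (4,4) (3,4) (2,4) (4,5) (4,3) (3,2) (2,1) (1,0) [ray(0,-1) blocked at (5,0); ray(-1,0) blocked at (2,4); ray(-1,1) blocked at (4,5)]
Union (15 distinct): (1,0) (1,2) (2,1) (2,3) (2,4) (3,2) (3,4) (4,3) (4,4) (4,5) (5,0) (5,1) (5,2) (5,3) (5,5)

Answer: 15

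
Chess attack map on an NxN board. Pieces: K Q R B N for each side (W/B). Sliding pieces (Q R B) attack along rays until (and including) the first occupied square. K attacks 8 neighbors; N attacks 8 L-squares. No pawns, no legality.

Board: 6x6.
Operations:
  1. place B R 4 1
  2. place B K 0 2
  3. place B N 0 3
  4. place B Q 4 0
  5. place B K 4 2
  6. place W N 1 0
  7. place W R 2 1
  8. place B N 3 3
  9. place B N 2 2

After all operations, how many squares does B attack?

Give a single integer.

Op 1: place BR@(4,1)
Op 2: place BK@(0,2)
Op 3: place BN@(0,3)
Op 4: place BQ@(4,0)
Op 5: place BK@(4,2)
Op 6: place WN@(1,0)
Op 7: place WR@(2,1)
Op 8: place BN@(3,3)
Op 9: place BN@(2,2)
Per-piece attacks for B:
  BK@(0,2): attacks (0,3) (0,1) (1,2) (1,3) (1,1)
  BN@(0,3): attacks (1,5) (2,4) (1,1) (2,2)
  BN@(2,2): attacks (3,4) (4,3) (1,4) (0,3) (3,0) (4,1) (1,0) (0,1)
  BN@(3,3): attacks (4,5) (5,4) (2,5) (1,4) (4,1) (5,2) (2,1) (1,2)
  BQ@(4,0): attacks (4,1) (5,0) (3,0) (2,0) (1,0) (5,1) (3,1) (2,2) [ray(0,1) blocked at (4,1); ray(-1,0) blocked at (1,0); ray(-1,1) blocked at (2,2)]
  BR@(4,1): attacks (4,2) (4,0) (5,1) (3,1) (2,1) [ray(0,1) blocked at (4,2); ray(0,-1) blocked at (4,0); ray(-1,0) blocked at (2,1)]
  BK@(4,2): attacks (4,3) (4,1) (5,2) (3,2) (5,3) (5,1) (3,3) (3,1)
Union (28 distinct): (0,1) (0,3) (1,0) (1,1) (1,2) (1,3) (1,4) (1,5) (2,0) (2,1) (2,2) (2,4) (2,5) (3,0) (3,1) (3,2) (3,3) (3,4) (4,0) (4,1) (4,2) (4,3) (4,5) (5,0) (5,1) (5,2) (5,3) (5,4)

Answer: 28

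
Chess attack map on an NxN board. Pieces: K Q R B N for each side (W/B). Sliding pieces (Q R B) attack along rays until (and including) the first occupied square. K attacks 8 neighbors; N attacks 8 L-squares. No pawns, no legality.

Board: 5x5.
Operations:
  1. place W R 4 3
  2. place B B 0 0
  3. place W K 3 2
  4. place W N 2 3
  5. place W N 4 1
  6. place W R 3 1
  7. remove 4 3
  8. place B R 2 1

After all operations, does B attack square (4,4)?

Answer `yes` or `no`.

Op 1: place WR@(4,3)
Op 2: place BB@(0,0)
Op 3: place WK@(3,2)
Op 4: place WN@(2,3)
Op 5: place WN@(4,1)
Op 6: place WR@(3,1)
Op 7: remove (4,3)
Op 8: place BR@(2,1)
Per-piece attacks for B:
  BB@(0,0): attacks (1,1) (2,2) (3,3) (4,4)
  BR@(2,1): attacks (2,2) (2,3) (2,0) (3,1) (1,1) (0,1) [ray(0,1) blocked at (2,3); ray(1,0) blocked at (3,1)]
B attacks (4,4): yes

Answer: yes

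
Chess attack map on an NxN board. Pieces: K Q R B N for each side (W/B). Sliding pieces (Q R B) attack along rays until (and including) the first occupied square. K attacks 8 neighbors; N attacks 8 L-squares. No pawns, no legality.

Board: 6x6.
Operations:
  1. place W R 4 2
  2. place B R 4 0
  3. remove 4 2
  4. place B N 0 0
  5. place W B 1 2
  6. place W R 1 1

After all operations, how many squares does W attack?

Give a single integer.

Op 1: place WR@(4,2)
Op 2: place BR@(4,0)
Op 3: remove (4,2)
Op 4: place BN@(0,0)
Op 5: place WB@(1,2)
Op 6: place WR@(1,1)
Per-piece attacks for W:
  WR@(1,1): attacks (1,2) (1,0) (2,1) (3,1) (4,1) (5,1) (0,1) [ray(0,1) blocked at (1,2)]
  WB@(1,2): attacks (2,3) (3,4) (4,5) (2,1) (3,0) (0,3) (0,1)
Union (12 distinct): (0,1) (0,3) (1,0) (1,2) (2,1) (2,3) (3,0) (3,1) (3,4) (4,1) (4,5) (5,1)

Answer: 12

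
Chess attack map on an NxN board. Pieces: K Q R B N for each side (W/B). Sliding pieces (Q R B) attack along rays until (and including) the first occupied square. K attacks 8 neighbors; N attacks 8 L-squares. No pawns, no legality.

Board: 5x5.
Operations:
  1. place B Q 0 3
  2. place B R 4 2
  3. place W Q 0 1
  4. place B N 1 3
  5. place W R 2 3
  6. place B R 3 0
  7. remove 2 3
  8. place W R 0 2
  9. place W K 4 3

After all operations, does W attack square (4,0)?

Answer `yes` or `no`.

Answer: no

Derivation:
Op 1: place BQ@(0,3)
Op 2: place BR@(4,2)
Op 3: place WQ@(0,1)
Op 4: place BN@(1,3)
Op 5: place WR@(2,3)
Op 6: place BR@(3,0)
Op 7: remove (2,3)
Op 8: place WR@(0,2)
Op 9: place WK@(4,3)
Per-piece attacks for W:
  WQ@(0,1): attacks (0,2) (0,0) (1,1) (2,1) (3,1) (4,1) (1,2) (2,3) (3,4) (1,0) [ray(0,1) blocked at (0,2)]
  WR@(0,2): attacks (0,3) (0,1) (1,2) (2,2) (3,2) (4,2) [ray(0,1) blocked at (0,3); ray(0,-1) blocked at (0,1); ray(1,0) blocked at (4,2)]
  WK@(4,3): attacks (4,4) (4,2) (3,3) (3,4) (3,2)
W attacks (4,0): no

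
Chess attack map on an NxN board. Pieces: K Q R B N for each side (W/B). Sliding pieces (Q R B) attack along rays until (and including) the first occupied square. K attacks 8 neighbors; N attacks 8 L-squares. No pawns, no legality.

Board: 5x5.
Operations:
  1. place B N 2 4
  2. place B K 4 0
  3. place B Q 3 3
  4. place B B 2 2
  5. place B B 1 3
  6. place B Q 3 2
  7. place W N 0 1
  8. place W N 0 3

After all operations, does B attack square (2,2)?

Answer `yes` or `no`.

Op 1: place BN@(2,4)
Op 2: place BK@(4,0)
Op 3: place BQ@(3,3)
Op 4: place BB@(2,2)
Op 5: place BB@(1,3)
Op 6: place BQ@(3,2)
Op 7: place WN@(0,1)
Op 8: place WN@(0,3)
Per-piece attacks for B:
  BB@(1,3): attacks (2,4) (2,2) (0,4) (0,2) [ray(1,1) blocked at (2,4); ray(1,-1) blocked at (2,2)]
  BB@(2,2): attacks (3,3) (3,1) (4,0) (1,3) (1,1) (0,0) [ray(1,1) blocked at (3,3); ray(1,-1) blocked at (4,0); ray(-1,1) blocked at (1,3)]
  BN@(2,4): attacks (3,2) (4,3) (1,2) (0,3)
  BQ@(3,2): attacks (3,3) (3,1) (3,0) (4,2) (2,2) (4,3) (4,1) (2,3) (1,4) (2,1) (1,0) [ray(0,1) blocked at (3,3); ray(-1,0) blocked at (2,2)]
  BQ@(3,3): attacks (3,4) (3,2) (4,3) (2,3) (1,3) (4,4) (4,2) (2,4) (2,2) [ray(0,-1) blocked at (3,2); ray(-1,0) blocked at (1,3); ray(-1,1) blocked at (2,4); ray(-1,-1) blocked at (2,2)]
  BK@(4,0): attacks (4,1) (3,0) (3,1)
B attacks (2,2): yes

Answer: yes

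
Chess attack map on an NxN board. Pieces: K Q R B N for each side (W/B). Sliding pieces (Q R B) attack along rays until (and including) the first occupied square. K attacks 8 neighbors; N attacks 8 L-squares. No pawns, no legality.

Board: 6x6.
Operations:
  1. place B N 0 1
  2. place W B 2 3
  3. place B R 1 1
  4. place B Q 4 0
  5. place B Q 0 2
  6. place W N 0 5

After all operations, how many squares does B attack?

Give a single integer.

Op 1: place BN@(0,1)
Op 2: place WB@(2,3)
Op 3: place BR@(1,1)
Op 4: place BQ@(4,0)
Op 5: place BQ@(0,2)
Op 6: place WN@(0,5)
Per-piece attacks for B:
  BN@(0,1): attacks (1,3) (2,2) (2,0)
  BQ@(0,2): attacks (0,3) (0,4) (0,5) (0,1) (1,2) (2,2) (3,2) (4,2) (5,2) (1,3) (2,4) (3,5) (1,1) [ray(0,1) blocked at (0,5); ray(0,-1) blocked at (0,1); ray(1,-1) blocked at (1,1)]
  BR@(1,1): attacks (1,2) (1,3) (1,4) (1,5) (1,0) (2,1) (3,1) (4,1) (5,1) (0,1) [ray(-1,0) blocked at (0,1)]
  BQ@(4,0): attacks (4,1) (4,2) (4,3) (4,4) (4,5) (5,0) (3,0) (2,0) (1,0) (0,0) (5,1) (3,1) (2,2) (1,3) (0,4)
Union (27 distinct): (0,0) (0,1) (0,3) (0,4) (0,5) (1,0) (1,1) (1,2) (1,3) (1,4) (1,5) (2,0) (2,1) (2,2) (2,4) (3,0) (3,1) (3,2) (3,5) (4,1) (4,2) (4,3) (4,4) (4,5) (5,0) (5,1) (5,2)

Answer: 27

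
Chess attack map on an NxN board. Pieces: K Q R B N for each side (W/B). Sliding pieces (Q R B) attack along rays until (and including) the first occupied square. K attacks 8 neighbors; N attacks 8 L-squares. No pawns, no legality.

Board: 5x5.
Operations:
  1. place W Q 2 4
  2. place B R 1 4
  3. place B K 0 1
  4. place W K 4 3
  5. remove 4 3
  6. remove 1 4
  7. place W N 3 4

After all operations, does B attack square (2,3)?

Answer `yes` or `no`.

Op 1: place WQ@(2,4)
Op 2: place BR@(1,4)
Op 3: place BK@(0,1)
Op 4: place WK@(4,3)
Op 5: remove (4,3)
Op 6: remove (1,4)
Op 7: place WN@(3,4)
Per-piece attacks for B:
  BK@(0,1): attacks (0,2) (0,0) (1,1) (1,2) (1,0)
B attacks (2,3): no

Answer: no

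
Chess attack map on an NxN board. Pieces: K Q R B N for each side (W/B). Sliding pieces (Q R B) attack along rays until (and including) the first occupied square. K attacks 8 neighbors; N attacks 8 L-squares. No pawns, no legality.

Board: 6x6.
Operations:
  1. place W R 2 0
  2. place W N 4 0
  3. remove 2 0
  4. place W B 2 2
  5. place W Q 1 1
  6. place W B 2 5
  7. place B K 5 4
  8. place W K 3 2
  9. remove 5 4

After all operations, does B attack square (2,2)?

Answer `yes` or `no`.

Op 1: place WR@(2,0)
Op 2: place WN@(4,0)
Op 3: remove (2,0)
Op 4: place WB@(2,2)
Op 5: place WQ@(1,1)
Op 6: place WB@(2,5)
Op 7: place BK@(5,4)
Op 8: place WK@(3,2)
Op 9: remove (5,4)
Per-piece attacks for B:
B attacks (2,2): no

Answer: no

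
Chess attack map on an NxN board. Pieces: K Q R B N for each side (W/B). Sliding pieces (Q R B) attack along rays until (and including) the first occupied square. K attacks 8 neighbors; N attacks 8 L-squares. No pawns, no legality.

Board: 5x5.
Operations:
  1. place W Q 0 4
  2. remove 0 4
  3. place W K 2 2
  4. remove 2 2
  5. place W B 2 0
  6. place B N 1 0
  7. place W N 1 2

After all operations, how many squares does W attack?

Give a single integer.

Answer: 9

Derivation:
Op 1: place WQ@(0,4)
Op 2: remove (0,4)
Op 3: place WK@(2,2)
Op 4: remove (2,2)
Op 5: place WB@(2,0)
Op 6: place BN@(1,0)
Op 7: place WN@(1,2)
Per-piece attacks for W:
  WN@(1,2): attacks (2,4) (3,3) (0,4) (2,0) (3,1) (0,0)
  WB@(2,0): attacks (3,1) (4,2) (1,1) (0,2)
Union (9 distinct): (0,0) (0,2) (0,4) (1,1) (2,0) (2,4) (3,1) (3,3) (4,2)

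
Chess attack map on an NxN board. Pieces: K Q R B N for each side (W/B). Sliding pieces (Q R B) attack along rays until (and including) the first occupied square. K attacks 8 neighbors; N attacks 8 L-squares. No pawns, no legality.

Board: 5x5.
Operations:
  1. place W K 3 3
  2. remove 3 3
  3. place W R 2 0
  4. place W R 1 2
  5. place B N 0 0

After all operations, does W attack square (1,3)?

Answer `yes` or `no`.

Op 1: place WK@(3,3)
Op 2: remove (3,3)
Op 3: place WR@(2,0)
Op 4: place WR@(1,2)
Op 5: place BN@(0,0)
Per-piece attacks for W:
  WR@(1,2): attacks (1,3) (1,4) (1,1) (1,0) (2,2) (3,2) (4,2) (0,2)
  WR@(2,0): attacks (2,1) (2,2) (2,3) (2,4) (3,0) (4,0) (1,0) (0,0) [ray(-1,0) blocked at (0,0)]
W attacks (1,3): yes

Answer: yes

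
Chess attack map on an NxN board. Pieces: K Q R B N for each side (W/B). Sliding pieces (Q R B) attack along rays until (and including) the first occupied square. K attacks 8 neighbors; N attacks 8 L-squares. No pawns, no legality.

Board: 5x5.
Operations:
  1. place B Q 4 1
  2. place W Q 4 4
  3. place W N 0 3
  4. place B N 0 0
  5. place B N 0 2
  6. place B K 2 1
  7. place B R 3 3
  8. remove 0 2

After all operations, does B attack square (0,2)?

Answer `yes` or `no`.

Op 1: place BQ@(4,1)
Op 2: place WQ@(4,4)
Op 3: place WN@(0,3)
Op 4: place BN@(0,0)
Op 5: place BN@(0,2)
Op 6: place BK@(2,1)
Op 7: place BR@(3,3)
Op 8: remove (0,2)
Per-piece attacks for B:
  BN@(0,0): attacks (1,2) (2,1)
  BK@(2,1): attacks (2,2) (2,0) (3,1) (1,1) (3,2) (3,0) (1,2) (1,0)
  BR@(3,3): attacks (3,4) (3,2) (3,1) (3,0) (4,3) (2,3) (1,3) (0,3) [ray(-1,0) blocked at (0,3)]
  BQ@(4,1): attacks (4,2) (4,3) (4,4) (4,0) (3,1) (2,1) (3,2) (2,3) (1,4) (3,0) [ray(0,1) blocked at (4,4); ray(-1,0) blocked at (2,1)]
B attacks (0,2): no

Answer: no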